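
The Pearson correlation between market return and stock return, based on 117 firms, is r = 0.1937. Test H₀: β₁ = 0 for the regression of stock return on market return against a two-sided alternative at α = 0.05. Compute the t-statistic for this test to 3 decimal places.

t = 2.117

t = r·√(n − 2)/√(1 − r²) = 0.1937·√115/√0.96248 = 2.117.
df = n − 2 = 115.
Two-sided p ≈ 0.0364, which is < 0.05, so reject H₀.
There is evidence of a linear association between market return and stock return.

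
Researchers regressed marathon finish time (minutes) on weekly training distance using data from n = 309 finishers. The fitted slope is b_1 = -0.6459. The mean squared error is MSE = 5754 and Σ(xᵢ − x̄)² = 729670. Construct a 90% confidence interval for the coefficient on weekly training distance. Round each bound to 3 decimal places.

SE(b_1) = √(MSE/Sₓₓ) = √(5754/729670) = 0.0888018.
df = n − 2 = 307.
t* = t_{0.05, 307} = 1.649832.
Margin = t* × SE = 1.649832 × 0.0888018 = 0.14651.
CI: -0.6459 ± 0.14651 → (-0.792, -0.499).
With 90% confidence, each one-unit increase in weekly training distance is associated with a change of between -0.792 and -0.499 minutes in marathon finish time.

(-0.792, -0.499)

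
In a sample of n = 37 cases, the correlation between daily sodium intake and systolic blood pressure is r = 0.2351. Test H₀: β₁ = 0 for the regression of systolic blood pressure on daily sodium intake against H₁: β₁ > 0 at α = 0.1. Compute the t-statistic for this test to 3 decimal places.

t = 1.431

t = r·√(n − 2)/√(1 − r²) = 0.2351·√35/√0.944728 = 1.431.
df = n − 2 = 35.
One-sided p ≈ 0.0807, which is < 0.1, so reject H₀.
There is evidence of a linear association between daily sodium intake and systolic blood pressure.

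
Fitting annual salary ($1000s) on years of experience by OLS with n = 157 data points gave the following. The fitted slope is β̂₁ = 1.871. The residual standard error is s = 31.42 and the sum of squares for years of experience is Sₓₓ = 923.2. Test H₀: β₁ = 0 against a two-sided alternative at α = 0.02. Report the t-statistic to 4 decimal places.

SE(β̂₁) = s/√Sₓₓ = 31.42/√923.2 = 1.03409.
t = 1.871 / 1.03409 = 1.8093.
df = n − 2 = 155.
Two-sided p ≈ 0.0723, which is ≥ 0.02, so fail to reject H₀.
The data do not give significant evidence of an association between years of experience and annual salary.

t = 1.8093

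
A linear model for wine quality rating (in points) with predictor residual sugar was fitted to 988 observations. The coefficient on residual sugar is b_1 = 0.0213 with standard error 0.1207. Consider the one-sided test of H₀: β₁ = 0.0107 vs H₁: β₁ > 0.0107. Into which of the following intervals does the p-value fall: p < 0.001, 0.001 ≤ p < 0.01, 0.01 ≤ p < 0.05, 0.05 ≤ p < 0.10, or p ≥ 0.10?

t = (0.0213 − 0.0107) / 0.1207 = 0.088.
df = n − 2 = 988 − 2 = 986.
One-sided p = P(T_{986} > t) ≈ 0.4650.
So p ≥ 0.10.

p ≥ 0.10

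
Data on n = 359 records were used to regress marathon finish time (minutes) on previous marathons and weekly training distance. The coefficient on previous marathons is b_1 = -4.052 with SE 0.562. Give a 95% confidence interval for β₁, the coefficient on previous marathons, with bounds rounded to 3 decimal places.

(-5.157, -2.947)

df = n − k − 1 = 359 − 2 − 1 = 356.
t* = t_{0.025, 356} = 1.96665.
Margin = t* × SE = 1.96665 × 0.562 = 1.10526.
CI: -4.052 ± 1.10526 → (-5.157, -2.947).
With 95% confidence, each one-unit increase in previous marathons is associated with a change of between -5.157 and -2.947 minutes in marathon finish time, holding the other predictors fixed.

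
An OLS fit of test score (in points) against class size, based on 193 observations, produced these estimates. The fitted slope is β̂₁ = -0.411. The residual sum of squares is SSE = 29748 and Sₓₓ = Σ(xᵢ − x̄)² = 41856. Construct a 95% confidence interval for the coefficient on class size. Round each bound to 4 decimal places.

(-0.5313, -0.2907)

MSE = SSE/(n − 2) = 29748/191 = 155.749.
SE(β̂₁) = √(MSE/Sₓₓ) = √(155.749/41856) = 0.0610005.
df = n − 2 = 191.
t* = t_{0.025, 191} = 1.972462.
Margin = t* × SE = 1.972462 × 0.0610005 = 0.120321.
CI: -0.411 ± 0.120321 → (-0.5313, -0.2907).
With 95% confidence, each one-unit increase in class size is associated with a change of between -0.5313 and -0.2907 points in test score.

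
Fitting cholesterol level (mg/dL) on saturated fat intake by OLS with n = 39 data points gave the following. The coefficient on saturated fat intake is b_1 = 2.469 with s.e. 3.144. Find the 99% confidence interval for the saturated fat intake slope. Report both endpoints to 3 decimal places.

df = n − 2 = 39 − 2 = 37.
t* = t_{0.005, 37} = 2.715409.
Margin = t* × SE = 2.715409 × 3.144 = 8.53725.
CI: 2.469 ± 8.53725 → (-6.068, 11.006).
With 99% confidence, each one-unit increase in saturated fat intake is associated with a change of between -6.068 and 11.006 mg/dL in cholesterol level.

(-6.068, 11.006)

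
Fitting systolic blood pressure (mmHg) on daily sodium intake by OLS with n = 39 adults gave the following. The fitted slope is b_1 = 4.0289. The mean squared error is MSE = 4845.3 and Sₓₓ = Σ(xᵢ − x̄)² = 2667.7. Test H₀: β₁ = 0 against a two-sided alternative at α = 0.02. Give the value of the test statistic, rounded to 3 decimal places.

SE(b_1) = √(MSE/Sₓₓ) = √(4845.3/2667.7) = 1.3477.
t = 4.0289 / 1.3477 = 2.989.
df = n − 2 = 37.
Two-sided p ≈ 0.0049, which is < 0.02, so reject H₀.
There is evidence that daily sodium intake is associated with systolic blood pressure.

t = 2.989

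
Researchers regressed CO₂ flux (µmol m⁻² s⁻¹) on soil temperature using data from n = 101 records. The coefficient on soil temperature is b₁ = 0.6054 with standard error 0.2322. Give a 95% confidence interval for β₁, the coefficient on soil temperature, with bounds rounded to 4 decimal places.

df = n − 2 = 101 − 2 = 99.
t* = t_{0.025, 99} = 1.984217.
Margin = t* × SE = 1.984217 × 0.2322 = 0.460735.
CI: 0.6054 ± 0.460735 → (0.1447, 1.0661).
With 95% confidence, each one-unit increase in soil temperature is associated with a change of between 0.1447 and 1.0661 µmol m⁻² s⁻¹ in CO₂ flux.

(0.1447, 1.0661)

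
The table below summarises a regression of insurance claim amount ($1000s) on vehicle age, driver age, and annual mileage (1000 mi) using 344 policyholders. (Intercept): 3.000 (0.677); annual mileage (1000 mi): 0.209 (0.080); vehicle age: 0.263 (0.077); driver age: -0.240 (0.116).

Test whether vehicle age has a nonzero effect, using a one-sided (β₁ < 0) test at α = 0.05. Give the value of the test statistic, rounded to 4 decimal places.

t = 3.4156

Read off: b = 0.263, SE = 0.077 for vehicle age.
H₀: β₁ = 0 vs H₁: β₁ < 0.
t = 0.263 / 0.077 = 3.4156.
df = n − k − 1 = 344 − 3 − 1 = 340.
One-sided p ≈ 0.9996, which is ≥ 0.05, so fail to reject H₀.
The data do not give significant evidence that the true slope on vehicle age is negative, holding the other predictors fixed.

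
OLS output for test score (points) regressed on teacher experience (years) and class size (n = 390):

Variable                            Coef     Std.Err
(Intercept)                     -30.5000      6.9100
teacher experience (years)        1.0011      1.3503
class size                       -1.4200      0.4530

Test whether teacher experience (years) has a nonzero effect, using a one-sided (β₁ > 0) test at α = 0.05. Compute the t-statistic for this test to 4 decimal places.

t = 0.7414

Read off: b = 1.0011, SE = 1.3503 for teacher experience (years).
H₀: β₁ = 0 vs H₁: β₁ > 0.
t = 1.0011 / 1.3503 = 0.7414.
df = n − k − 1 = 390 − 2 − 1 = 387.
One-sided p ≈ 0.2295, which is ≥ 0.05, so fail to reject H₀.
The data do not give significant evidence that the true slope on teacher experience (years) is positive, holding the other predictors fixed.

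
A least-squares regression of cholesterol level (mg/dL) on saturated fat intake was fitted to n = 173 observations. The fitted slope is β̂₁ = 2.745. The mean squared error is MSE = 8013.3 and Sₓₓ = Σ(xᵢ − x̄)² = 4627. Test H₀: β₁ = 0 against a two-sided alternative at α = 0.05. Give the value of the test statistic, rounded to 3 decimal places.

SE(β̂₁) = √(MSE/Sₓₓ) = √(8013.3/4627) = 1.316.
t = 2.745 / 1.316 = 2.086.
df = n − 2 = 171.
Two-sided p ≈ 0.0385, which is < 0.05, so reject H₀.
There is evidence that saturated fat intake is associated with cholesterol level.

t = 2.086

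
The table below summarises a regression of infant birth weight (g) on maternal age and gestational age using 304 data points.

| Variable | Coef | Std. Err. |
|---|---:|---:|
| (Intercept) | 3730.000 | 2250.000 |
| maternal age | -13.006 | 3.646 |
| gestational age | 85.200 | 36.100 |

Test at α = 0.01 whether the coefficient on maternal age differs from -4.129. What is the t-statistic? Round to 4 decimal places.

Read off: b = -13.006, SE = 3.646 for maternal age.
H₀: β₁ = -4.129 vs H₁: β₁ ≠ -4.129.
t = (-13.006 − (-4.129)) / 3.646 = -2.4347.
df = n − k − 1 = 304 − 2 − 1 = 301.
Two-sided p ≈ 0.0155, which is ≥ 0.01, so fail to reject H₀.
The data are consistent with a true slope of -4.129 g per unit of maternal age, holding the other predictors fixed.

t = -2.4347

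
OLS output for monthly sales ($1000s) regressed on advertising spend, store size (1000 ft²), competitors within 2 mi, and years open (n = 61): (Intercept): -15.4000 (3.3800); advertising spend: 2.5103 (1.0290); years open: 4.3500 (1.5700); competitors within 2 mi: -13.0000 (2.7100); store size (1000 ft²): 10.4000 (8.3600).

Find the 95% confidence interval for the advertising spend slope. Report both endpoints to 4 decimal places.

(0.4490, 4.5716)

Read off: b = 2.5103, SE = 1.0290 for advertising spend.
df = n − k − 1 = 61 − 4 − 1 = 56.
t* = t_{0.025, 56} = 2.003241.
Margin = t* × SE = 2.003241 × 1.0290 = 2.061335.
CI: 2.5103 ± 2.061335 → (0.4490, 4.5716).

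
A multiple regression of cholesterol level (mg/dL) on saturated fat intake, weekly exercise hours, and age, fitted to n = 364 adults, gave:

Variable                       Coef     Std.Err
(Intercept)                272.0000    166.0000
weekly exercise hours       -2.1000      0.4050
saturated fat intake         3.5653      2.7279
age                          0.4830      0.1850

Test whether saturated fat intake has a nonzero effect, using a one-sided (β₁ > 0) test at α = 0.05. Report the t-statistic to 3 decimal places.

Read off: b = 3.5653, SE = 2.7279 for saturated fat intake.
H₀: β₁ = 0 vs H₁: β₁ > 0.
t = 3.5653 / 2.7279 = 1.307.
df = n − k − 1 = 364 − 3 − 1 = 360.
One-sided p ≈ 0.0960, which is ≥ 0.05, so fail to reject H₀.
The data do not give significant evidence that the true slope on saturated fat intake is positive, holding the other predictors fixed.

t = 1.307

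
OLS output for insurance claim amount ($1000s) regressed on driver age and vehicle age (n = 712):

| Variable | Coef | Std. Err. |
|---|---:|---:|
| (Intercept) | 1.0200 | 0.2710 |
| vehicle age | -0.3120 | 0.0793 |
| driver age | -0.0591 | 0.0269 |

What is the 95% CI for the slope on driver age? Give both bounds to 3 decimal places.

(-0.112, -0.006)

Read off: b = -0.0591, SE = 0.0269 for driver age.
df = n − k − 1 = 712 − 2 − 1 = 709.
t* = t_{0.025, 709} = 1.963316.
Margin = t* × SE = 1.963316 × 0.0269 = 0.05281.
CI: -0.0591 ± 0.05281 → (-0.112, -0.006).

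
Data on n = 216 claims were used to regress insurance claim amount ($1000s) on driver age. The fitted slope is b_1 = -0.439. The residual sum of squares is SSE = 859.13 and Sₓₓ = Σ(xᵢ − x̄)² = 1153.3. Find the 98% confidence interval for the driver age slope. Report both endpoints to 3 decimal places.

MSE = SSE/(n − 2) = 859.13/214 = 4.01463.
SE(b_1) = √(MSE/Sₓₓ) = √(4.01463/1153.3) = 0.0589999.
df = n − 2 = 214.
t* = t_{0.01, 214} = 2.343899.
Margin = t* × SE = 2.343899 × 0.0589999 = 0.13829.
CI: -0.439 ± 0.13829 → (-0.577, -0.301).
With 98% confidence, each one-unit increase in driver age is associated with a change of between -0.577 and -0.301 $1000s in insurance claim amount.

(-0.577, -0.301)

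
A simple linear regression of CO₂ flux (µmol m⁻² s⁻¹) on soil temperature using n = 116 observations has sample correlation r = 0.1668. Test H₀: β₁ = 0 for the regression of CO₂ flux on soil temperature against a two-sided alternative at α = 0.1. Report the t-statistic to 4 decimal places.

t = r·√(n − 2)/√(1 − r²) = 0.1668·√114/√0.972178 = 1.8062.
df = n − 2 = 114.
Two-sided p ≈ 0.0735, which is < 0.1, so reject H₀.
There is evidence of a linear association between soil temperature and CO₂ flux.

t = 1.8062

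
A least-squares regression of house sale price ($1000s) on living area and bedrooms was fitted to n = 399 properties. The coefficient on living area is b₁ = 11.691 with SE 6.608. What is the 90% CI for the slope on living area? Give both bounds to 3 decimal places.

(0.796, 22.586)

df = n − k − 1 = 399 − 2 − 1 = 396.
t* = t_{0.05, 396} = 1.648711.
Margin = t* × SE = 1.648711 × 6.608 = 10.89468.
CI: 11.691 ± 10.89468 → (0.796, 22.586).
With 90% confidence, each one-unit increase in living area is associated with a change of between 0.796 and 22.586 $1000s in house sale price, holding the other predictors fixed.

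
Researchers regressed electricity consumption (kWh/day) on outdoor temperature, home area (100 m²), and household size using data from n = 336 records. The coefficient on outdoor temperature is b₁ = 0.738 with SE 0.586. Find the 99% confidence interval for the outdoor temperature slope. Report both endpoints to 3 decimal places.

(-0.780, 2.256)

df = n − k − 1 = 336 − 3 − 1 = 332.
t* = t_{0.005, 332} = 2.590719.
Margin = t* × SE = 2.590719 × 0.586 = 1.51816.
CI: 0.738 ± 1.51816 → (-0.780, 2.256).
With 99% confidence, each one-unit increase in outdoor temperature is associated with a change of between -0.780 and 2.256 kWh/day in electricity consumption, holding the other predictors fixed.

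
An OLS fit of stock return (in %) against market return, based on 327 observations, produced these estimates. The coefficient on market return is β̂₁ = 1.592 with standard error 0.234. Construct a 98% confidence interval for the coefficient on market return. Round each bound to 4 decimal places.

(1.0449, 2.1391)

df = n − 2 = 327 − 2 = 325.
t* = t_{0.01, 325} = 2.337876.
Margin = t* × SE = 2.337876 × 0.234 = 0.547063.
CI: 1.592 ± 0.547063 → (1.0449, 2.1391).
With 98% confidence, each one-unit increase in market return is associated with a change of between 1.0449 and 2.1391 % in stock return.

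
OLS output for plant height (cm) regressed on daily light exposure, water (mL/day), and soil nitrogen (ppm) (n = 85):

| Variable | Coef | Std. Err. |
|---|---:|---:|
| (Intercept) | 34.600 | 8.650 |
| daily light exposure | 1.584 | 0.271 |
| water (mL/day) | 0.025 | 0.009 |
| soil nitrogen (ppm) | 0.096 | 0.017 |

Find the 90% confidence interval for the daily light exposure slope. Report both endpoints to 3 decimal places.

Read off: b = 1.584, SE = 0.271 for daily light exposure.
df = n − k − 1 = 85 − 3 − 1 = 81.
t* = t_{0.05, 81} = 1.663884.
Margin = t* × SE = 1.663884 × 0.271 = 0.45091.
CI: 1.584 ± 0.45091 → (1.133, 2.035).

(1.133, 2.035)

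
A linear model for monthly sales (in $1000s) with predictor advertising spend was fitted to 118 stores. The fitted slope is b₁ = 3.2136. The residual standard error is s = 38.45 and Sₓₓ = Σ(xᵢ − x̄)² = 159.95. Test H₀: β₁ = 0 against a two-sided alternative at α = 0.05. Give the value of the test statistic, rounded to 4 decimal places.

SE(b₁) = s/√Sₓₓ = 38.45/√159.95 = 3.04021.
t = 3.2136 / 3.04021 = 1.0570.
df = n − 2 = 116.
Two-sided p ≈ 0.2927, which is ≥ 0.05, so fail to reject H₀.
The data do not give significant evidence of an association between advertising spend and monthly sales.

t = 1.0570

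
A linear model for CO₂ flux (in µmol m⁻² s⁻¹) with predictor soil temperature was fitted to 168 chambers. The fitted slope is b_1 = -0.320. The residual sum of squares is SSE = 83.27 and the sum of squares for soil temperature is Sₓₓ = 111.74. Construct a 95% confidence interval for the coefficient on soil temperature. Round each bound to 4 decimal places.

MSE = SSE/(n − 2) = 83.27/166 = 0.501627.
SE(b_1) = √(MSE/Sₓₓ) = √(0.501627/111.74) = 0.0670017.
df = n − 2 = 166.
t* = t_{0.025, 166} = 1.974358.
Margin = t* × SE = 1.974358 × 0.0670017 = 0.132285.
CI: -0.320 ± 0.132285 → (-0.4523, -0.1877).
With 95% confidence, each one-unit increase in soil temperature is associated with a change of between -0.4523 and -0.1877 µmol m⁻² s⁻¹ in CO₂ flux.

(-0.4523, -0.1877)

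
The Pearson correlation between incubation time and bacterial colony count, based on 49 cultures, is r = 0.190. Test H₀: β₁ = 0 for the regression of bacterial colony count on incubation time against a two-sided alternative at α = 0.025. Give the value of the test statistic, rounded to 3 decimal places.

t = r·√(n − 2)/√(1 − r²) = 0.190·√47/√0.9639 = 1.327.
df = n − 2 = 47.
Two-sided p ≈ 0.1910, which is ≥ 0.025, so fail to reject H₀.
The data do not give significant evidence of a linear association between incubation time and bacterial colony count.

t = 1.327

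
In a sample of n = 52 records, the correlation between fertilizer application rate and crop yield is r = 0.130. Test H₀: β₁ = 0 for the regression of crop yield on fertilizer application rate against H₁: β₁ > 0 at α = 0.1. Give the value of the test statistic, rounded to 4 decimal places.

t = 0.9271

t = r·√(n − 2)/√(1 − r²) = 0.130·√50/√0.9831 = 0.9271.
df = n − 2 = 50.
One-sided p ≈ 0.1792, which is ≥ 0.1, so fail to reject H₀.
The data do not give significant evidence of a linear association between fertilizer application rate and crop yield.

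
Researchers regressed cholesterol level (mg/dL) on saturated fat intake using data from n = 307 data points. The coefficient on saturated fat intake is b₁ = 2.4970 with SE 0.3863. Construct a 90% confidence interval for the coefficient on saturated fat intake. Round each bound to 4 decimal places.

df = n − 2 = 307 − 2 = 305.
t* = t_{0.05, 305} = 1.649865.
Margin = t* × SE = 1.649865 × 0.3863 = 0.637343.
CI: 2.4970 ± 0.637343 → (1.8597, 3.1343).
With 90% confidence, each one-unit increase in saturated fat intake is associated with a change of between 1.8597 and 3.1343 mg/dL in cholesterol level.

(1.8597, 3.1343)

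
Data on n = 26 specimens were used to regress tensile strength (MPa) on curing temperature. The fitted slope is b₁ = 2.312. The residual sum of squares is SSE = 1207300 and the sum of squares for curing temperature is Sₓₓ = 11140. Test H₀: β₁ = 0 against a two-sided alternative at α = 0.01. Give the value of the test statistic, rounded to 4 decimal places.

t = 1.0880

MSE = SSE/(n − 2) = 1207300/24 = 50304.2.
SE(b₁) = √(MSE/Sₓₓ) = √(50304.2/11140) = 2.125.
t = 2.312 / 2.125 = 1.0880.
df = n − 2 = 24.
Two-sided p ≈ 0.2874, which is ≥ 0.01, so fail to reject H₀.
The data do not give significant evidence of an association between curing temperature and tensile strength.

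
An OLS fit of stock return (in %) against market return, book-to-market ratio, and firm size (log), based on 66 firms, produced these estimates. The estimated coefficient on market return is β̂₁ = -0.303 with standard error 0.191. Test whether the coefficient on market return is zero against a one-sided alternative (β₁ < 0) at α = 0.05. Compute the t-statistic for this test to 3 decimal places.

t = -1.586

H₀: β₁ = 0 vs H₁: β₁ < 0.
t = (β̂₁ − β₁⁰)/SE = -0.303 / 0.191 = -1.586.
df = n − k − 1 = 66 − 3 − 1 = 62.
One-sided p ≈ 0.0589, which is ≥ 0.05, so fail to reject H₀.
The data do not give significant evidence that the true slope on market return is negative, holding the other predictors fixed.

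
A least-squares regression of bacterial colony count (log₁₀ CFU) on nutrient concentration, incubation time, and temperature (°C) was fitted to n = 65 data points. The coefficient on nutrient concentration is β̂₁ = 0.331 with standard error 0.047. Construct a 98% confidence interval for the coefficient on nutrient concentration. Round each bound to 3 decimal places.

df = n − k − 1 = 65 − 3 − 1 = 61.
t* = t_{0.01, 61} = 2.389047.
Margin = t* × SE = 2.389047 × 0.047 = 0.11229.
CI: 0.331 ± 0.11229 → (0.219, 0.443).
With 98% confidence, each one-unit increase in nutrient concentration is associated with a change of between 0.219 and 0.443 log₁₀ CFU in bacterial colony count, holding the other predictors fixed.

(0.219, 0.443)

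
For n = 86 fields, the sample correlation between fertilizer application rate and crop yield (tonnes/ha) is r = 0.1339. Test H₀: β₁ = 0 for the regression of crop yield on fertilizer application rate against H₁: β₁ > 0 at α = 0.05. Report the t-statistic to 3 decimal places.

t = r·√(n − 2)/√(1 − r²) = 0.1339·√84/√0.982071 = 1.238.
df = n − 2 = 84.
One-sided p ≈ 0.1095, which is ≥ 0.05, so fail to reject H₀.
The data do not give significant evidence of a linear association between fertilizer application rate and crop yield.

t = 1.238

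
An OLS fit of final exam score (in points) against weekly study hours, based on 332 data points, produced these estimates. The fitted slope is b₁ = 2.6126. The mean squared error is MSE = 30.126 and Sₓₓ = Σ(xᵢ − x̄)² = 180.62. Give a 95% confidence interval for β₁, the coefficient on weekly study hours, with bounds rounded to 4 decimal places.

SE(b₁) = √(MSE/Sₓₓ) = √(30.126/180.62) = 0.408402.
df = n − 2 = 330.
t* = t_{0.025, 330} = 1.967179.
Margin = t* × SE = 1.967179 × 0.408402 = 0.803400.
CI: 2.6126 ± 0.803400 → (1.8092, 3.4160).
With 95% confidence, each one-unit increase in weekly study hours is associated with a change of between 1.8092 and 3.4160 points in final exam score.

(1.8092, 3.4160)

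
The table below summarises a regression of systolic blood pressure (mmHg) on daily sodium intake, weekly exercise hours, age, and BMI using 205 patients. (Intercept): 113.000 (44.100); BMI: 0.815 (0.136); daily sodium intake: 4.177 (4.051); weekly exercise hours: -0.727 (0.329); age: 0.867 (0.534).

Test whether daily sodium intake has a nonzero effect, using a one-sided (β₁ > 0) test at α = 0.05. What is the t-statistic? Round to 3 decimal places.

Read off: b = 4.177, SE = 4.051 for daily sodium intake.
H₀: β₁ = 0 vs H₁: β₁ > 0.
t = 4.177 / 4.051 = 1.031.
df = n − k − 1 = 205 − 4 − 1 = 200.
One-sided p ≈ 0.1519, which is ≥ 0.05, so fail to reject H₀.
The data do not give significant evidence that the true slope on daily sodium intake is positive, holding the other predictors fixed.

t = 1.031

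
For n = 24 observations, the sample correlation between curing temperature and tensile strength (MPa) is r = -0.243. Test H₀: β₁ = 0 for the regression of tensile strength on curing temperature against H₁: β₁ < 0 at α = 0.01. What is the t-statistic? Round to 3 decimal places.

t = -1.175

t = r·√(n − 2)/√(1 − r²) = -0.243·√22/√0.940951 = -1.175.
df = n − 2 = 22.
One-sided p ≈ 0.1263, which is ≥ 0.01, so fail to reject H₀.
The data do not give significant evidence of a linear association between curing temperature and tensile strength.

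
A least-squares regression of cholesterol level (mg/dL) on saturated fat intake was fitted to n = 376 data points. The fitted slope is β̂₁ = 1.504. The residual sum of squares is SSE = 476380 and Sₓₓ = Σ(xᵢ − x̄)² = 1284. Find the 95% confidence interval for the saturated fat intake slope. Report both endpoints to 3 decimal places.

MSE = SSE/(n − 2) = 476380/374 = 1273.74.
SE(β̂₁) = √(MSE/Sₓₓ) = √(1273.74/1284) = 0.995998.
df = n − 2 = 374.
t* = t_{0.025, 374} = 1.966327.
Margin = t* × SE = 1.966327 × 0.995998 = 1.95846.
CI: 1.504 ± 1.95846 → (-0.454, 3.462).
With 95% confidence, each one-unit increase in saturated fat intake is associated with a change of between -0.454 and 3.462 mg/dL in cholesterol level.

(-0.454, 3.462)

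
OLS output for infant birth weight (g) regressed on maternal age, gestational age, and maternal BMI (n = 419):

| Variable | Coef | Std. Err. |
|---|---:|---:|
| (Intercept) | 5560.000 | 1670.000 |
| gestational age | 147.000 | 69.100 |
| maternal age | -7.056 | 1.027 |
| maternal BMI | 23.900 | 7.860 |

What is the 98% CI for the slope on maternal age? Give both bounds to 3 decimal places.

(-9.454, -4.658)

Read off: b = -7.056, SE = 1.027 for maternal age.
df = n − k − 1 = 419 − 3 − 1 = 415.
t* = t_{0.01, 415} = 2.335367.
Margin = t* × SE = 2.335367 × 1.027 = 2.39842.
CI: -7.056 ± 2.39842 → (-9.454, -4.658).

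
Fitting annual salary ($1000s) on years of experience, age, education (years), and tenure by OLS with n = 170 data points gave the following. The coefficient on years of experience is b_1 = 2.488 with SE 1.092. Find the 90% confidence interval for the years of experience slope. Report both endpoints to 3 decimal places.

df = n − k − 1 = 170 − 4 − 1 = 165.
t* = t_{0.05, 165} = 1.654141.
Margin = t* × SE = 1.654141 × 1.092 = 1.80632.
CI: 2.488 ± 1.80632 → (0.682, 4.294).
With 90% confidence, each one-unit increase in years of experience is associated with a change of between 0.682 and 4.294 $1000s in annual salary, holding the other predictors fixed.

(0.682, 4.294)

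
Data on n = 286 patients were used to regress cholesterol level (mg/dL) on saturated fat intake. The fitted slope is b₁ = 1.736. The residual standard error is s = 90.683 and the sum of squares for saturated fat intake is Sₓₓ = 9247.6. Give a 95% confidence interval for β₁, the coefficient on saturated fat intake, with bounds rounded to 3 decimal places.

(-0.120, 3.592)

SE(b₁) = s/√Sₓₓ = 90.683/√9247.6 = 0.942999.
df = n − 2 = 284.
t* = t_{0.025, 284} = 1.968352.
Margin = t* × SE = 1.968352 × 0.942999 = 1.85615.
CI: 1.736 ± 1.85615 → (-0.120, 3.592).
With 95% confidence, each one-unit increase in saturated fat intake is associated with a change of between -0.120 and 3.592 mg/dL in cholesterol level.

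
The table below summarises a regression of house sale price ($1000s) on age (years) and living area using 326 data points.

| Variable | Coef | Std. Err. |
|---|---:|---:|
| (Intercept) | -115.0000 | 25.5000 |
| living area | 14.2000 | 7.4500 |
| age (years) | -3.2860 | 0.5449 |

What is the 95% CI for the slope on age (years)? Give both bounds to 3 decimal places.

Read off: b = -3.2860, SE = 0.5449 for age (years).
df = n − k − 1 = 326 − 2 − 1 = 323.
t* = t_{0.025, 323} = 1.967336.
Margin = t* × SE = 1.967336 × 0.5449 = 1.07200.
CI: -3.2860 ± 1.07200 → (-4.358, -2.214).

(-4.358, -2.214)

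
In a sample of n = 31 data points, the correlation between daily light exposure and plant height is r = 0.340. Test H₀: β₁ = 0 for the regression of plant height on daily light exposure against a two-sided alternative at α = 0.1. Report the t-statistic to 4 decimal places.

t = r·√(n − 2)/√(1 − r²) = 0.340·√29/√0.8844 = 1.9469.
df = n − 2 = 29.
Two-sided p ≈ 0.0613, which is < 0.1, so reject H₀.
There is evidence of a linear association between daily light exposure and plant height.

t = 1.9469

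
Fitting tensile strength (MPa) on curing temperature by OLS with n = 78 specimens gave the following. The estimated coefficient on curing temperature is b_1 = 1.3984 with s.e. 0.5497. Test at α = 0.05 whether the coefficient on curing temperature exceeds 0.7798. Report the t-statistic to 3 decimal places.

t = 1.125

H₀: β₁ = 0.7798 vs H₁: β₁ > 0.7798.
t = (b_1 − β₁⁰)/SE = (1.3984 − 0.7798) / 0.5497 = 1.125.
df = n − 2 = 78 − 2 = 76.
One-sided p ≈ 0.1320, which is ≥ 0.05, so fail to reject H₀.
The data do not give significant evidence that the true slope on curing temperature exceeds 0.7798 MPa per unit.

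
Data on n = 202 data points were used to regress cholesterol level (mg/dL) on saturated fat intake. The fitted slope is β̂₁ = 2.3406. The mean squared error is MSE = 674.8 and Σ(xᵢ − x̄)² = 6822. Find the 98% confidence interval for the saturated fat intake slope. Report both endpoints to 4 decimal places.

(1.6030, 3.0782)

SE(β̂₁) = √(MSE/Sₓₓ) = √(674.8/6822) = 0.314508.
df = n − 2 = 200.
t* = t_{0.01, 200} = 2.345137.
Margin = t* × SE = 2.345137 × 0.314508 = 0.737564.
CI: 2.3406 ± 0.737564 → (1.6030, 3.0782).
With 98% confidence, each one-unit increase in saturated fat intake is associated with a change of between 1.6030 and 3.0782 mg/dL in cholesterol level.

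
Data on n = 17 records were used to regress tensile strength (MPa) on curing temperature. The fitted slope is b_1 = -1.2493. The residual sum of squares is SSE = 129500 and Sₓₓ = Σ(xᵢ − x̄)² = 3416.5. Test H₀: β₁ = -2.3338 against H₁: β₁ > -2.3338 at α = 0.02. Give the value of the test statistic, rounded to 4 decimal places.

MSE = SSE/(n − 2) = 129500/15 = 8633.33.
SE(b_1) = √(MSE/Sₓₓ) = √(8633.33/3416.5) = 1.58964.
t = (-1.2493 − (-2.3338)) / 1.58964 = 0.6822.
df = n − 2 = 15.
One-sided p ≈ 0.2527, which is ≥ 0.02, so fail to reject H₀.
The data do not give significant evidence that the true slope on curing temperature exceeds -2.3338 MPa per unit.

t = 0.6822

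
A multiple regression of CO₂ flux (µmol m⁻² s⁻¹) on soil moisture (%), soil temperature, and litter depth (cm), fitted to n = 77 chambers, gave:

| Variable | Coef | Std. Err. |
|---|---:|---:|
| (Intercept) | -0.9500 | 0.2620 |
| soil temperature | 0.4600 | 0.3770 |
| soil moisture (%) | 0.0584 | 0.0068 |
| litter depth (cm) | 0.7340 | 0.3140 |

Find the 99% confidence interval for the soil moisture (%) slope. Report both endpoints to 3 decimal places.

(0.040, 0.076)

Read off: b = 0.0584, SE = 0.0068 for soil moisture (%).
df = n − k − 1 = 77 − 3 − 1 = 73.
t* = t_{0.005, 73} = 2.644869.
Margin = t* × SE = 2.644869 × 0.0068 = 0.01799.
CI: 0.0584 ± 0.01799 → (0.040, 0.076).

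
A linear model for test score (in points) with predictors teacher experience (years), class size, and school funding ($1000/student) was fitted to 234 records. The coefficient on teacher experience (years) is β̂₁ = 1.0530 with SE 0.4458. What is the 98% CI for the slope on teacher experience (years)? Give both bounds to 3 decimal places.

(0.009, 2.097)

df = n − k − 1 = 234 − 3 − 1 = 230.
t* = t_{0.01, 230} = 2.34267.
Margin = t* × SE = 2.34267 × 0.4458 = 1.04436.
CI: 1.0530 ± 1.04436 → (0.009, 2.097).
With 98% confidence, each one-unit increase in teacher experience (years) is associated with a change of between 0.009 and 2.097 points in test score, holding the other predictors fixed.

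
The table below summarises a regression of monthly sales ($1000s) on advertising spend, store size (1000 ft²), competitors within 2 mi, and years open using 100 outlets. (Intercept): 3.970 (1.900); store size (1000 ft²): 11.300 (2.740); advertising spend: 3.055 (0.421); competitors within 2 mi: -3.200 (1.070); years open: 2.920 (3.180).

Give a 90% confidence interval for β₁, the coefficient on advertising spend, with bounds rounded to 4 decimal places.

(2.3557, 3.7543)

Read off: b = 3.055, SE = 0.421 for advertising spend.
df = n − k − 1 = 100 − 4 − 1 = 95.
t* = t_{0.05, 95} = 1.661052.
Margin = t* × SE = 1.661052 × 0.421 = 0.699303.
CI: 3.055 ± 0.699303 → (2.3557, 3.7543).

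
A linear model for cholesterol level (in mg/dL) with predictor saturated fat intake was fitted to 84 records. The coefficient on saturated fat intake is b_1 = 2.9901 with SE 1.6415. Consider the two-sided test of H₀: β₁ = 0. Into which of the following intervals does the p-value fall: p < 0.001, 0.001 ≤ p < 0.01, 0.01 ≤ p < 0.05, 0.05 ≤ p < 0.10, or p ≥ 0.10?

t = 2.9901 / 1.6415 = 1.822.
df = n − 2 = 84 − 2 = 82.
Two-sided p = 2·P(T_{82} > |t|) ≈ 0.0722.
So 0.05 ≤ p < 0.10.

0.05 ≤ p < 0.10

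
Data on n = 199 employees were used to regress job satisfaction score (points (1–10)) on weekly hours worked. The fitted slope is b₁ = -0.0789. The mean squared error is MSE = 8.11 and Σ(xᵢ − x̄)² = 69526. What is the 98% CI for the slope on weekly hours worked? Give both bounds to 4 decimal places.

SE(b₁) = √(MSE/Sₓₓ) = √(8.11/69526) = 0.0108003.
df = n − 2 = 197.
t* = t_{0.01, 197} = 2.345425.
Margin = t* × SE = 2.345425 × 0.0108003 = 0.025331.
CI: -0.0789 ± 0.025331 → (-0.1042, -0.0536).
With 98% confidence, each one-unit increase in weekly hours worked is associated with a change of between -0.1042 and -0.0536 points (1–10) in job satisfaction score.

(-0.1042, -0.0536)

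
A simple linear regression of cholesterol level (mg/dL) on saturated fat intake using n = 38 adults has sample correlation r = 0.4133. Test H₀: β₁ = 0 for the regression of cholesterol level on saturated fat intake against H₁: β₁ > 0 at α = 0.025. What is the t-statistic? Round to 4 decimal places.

t = r·√(n − 2)/√(1 − r²) = 0.4133·√36/√0.829183 = 2.7233.
df = n − 2 = 36.
One-sided p ≈ 0.0050, which is < 0.025, so reject H₀.
There is evidence of a linear association between saturated fat intake and cholesterol level.

t = 2.7233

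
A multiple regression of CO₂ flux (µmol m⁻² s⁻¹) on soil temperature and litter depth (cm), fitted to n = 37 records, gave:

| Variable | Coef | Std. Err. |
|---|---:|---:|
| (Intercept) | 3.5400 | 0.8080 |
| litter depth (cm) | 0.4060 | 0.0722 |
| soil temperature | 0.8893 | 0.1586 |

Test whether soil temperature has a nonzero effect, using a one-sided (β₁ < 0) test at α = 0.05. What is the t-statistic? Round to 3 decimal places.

t = 5.607

Read off: b = 0.8893, SE = 0.1586 for soil temperature.
H₀: β₁ = 0 vs H₁: β₁ < 0.
t = 0.8893 / 0.1586 = 5.607.
df = n − k − 1 = 37 − 2 − 1 = 34.
One-sided p ≈ 1.0000, which is ≥ 0.05, so fail to reject H₀.
The data do not give significant evidence that the true slope on soil temperature is negative, holding the other predictors fixed.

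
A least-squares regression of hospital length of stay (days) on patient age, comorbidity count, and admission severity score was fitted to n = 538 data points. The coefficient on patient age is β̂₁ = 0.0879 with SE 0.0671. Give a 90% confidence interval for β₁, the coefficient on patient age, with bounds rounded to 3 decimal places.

df = n − k − 1 = 538 − 3 − 1 = 534.
t* = t_{0.05, 534} = 1.647712.
Margin = t* × SE = 1.647712 × 0.0671 = 0.11056.
CI: 0.0879 ± 0.11056 → (-0.023, 0.198).
With 90% confidence, each one-unit increase in patient age is associated with a change of between -0.023 and 0.198 days in hospital length of stay, holding the other predictors fixed.

(-0.023, 0.198)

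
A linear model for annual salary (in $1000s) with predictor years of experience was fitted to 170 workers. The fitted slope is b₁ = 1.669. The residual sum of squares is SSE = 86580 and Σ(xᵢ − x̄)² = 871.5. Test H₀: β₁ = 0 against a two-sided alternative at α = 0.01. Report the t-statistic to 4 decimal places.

t = 2.1704

MSE = SSE/(n − 2) = 86580/168 = 515.357.
SE(b₁) = √(MSE/Sₓₓ) = √(515.357/871.5) = 0.76899.
t = 1.669 / 0.76899 = 2.1704.
df = n − 2 = 168.
Two-sided p ≈ 0.0314, which is ≥ 0.01, so fail to reject H₀.
The data do not give significant evidence of an association between years of experience and annual salary.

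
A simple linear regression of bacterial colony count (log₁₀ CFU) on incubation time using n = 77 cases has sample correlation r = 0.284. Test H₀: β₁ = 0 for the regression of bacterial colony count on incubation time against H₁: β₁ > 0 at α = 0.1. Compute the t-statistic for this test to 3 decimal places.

t = 2.565

t = r·√(n − 2)/√(1 − r²) = 0.284·√75/√0.919344 = 2.565.
df = n − 2 = 75.
One-sided p ≈ 0.0062, which is < 0.1, so reject H₀.
There is evidence of a linear association between incubation time and bacterial colony count.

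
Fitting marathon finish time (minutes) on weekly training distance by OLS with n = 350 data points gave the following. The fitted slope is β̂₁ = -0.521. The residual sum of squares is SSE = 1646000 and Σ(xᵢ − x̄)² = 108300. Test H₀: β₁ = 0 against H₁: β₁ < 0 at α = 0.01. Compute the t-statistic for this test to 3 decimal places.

t = -2.493

MSE = SSE/(n − 2) = 1646000/348 = 4729.89.
SE(β̂₁) = √(MSE/Sₓₓ) = √(4729.89/108300) = 0.208983.
t = -0.521 / 0.208983 = -2.493.
df = n − 2 = 348.
One-sided p ≈ 0.0066, which is < 0.01, so reject H₀.
There is evidence that the true slope on weekly training distance is negative.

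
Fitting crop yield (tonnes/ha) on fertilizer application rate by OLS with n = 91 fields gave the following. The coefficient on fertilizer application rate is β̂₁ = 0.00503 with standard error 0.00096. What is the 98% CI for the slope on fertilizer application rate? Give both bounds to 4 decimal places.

df = n − 2 = 91 − 2 = 89.
t* = t_{0.01, 89} = 2.368979.
Margin = t* × SE = 2.368979 × 0.00096 = 0.002274.
CI: 0.00503 ± 0.002274 → (0.0028, 0.0073).
With 98% confidence, each one-unit increase in fertilizer application rate is associated with a change of between 0.0028 and 0.0073 tonnes/ha in crop yield.

(0.0028, 0.0073)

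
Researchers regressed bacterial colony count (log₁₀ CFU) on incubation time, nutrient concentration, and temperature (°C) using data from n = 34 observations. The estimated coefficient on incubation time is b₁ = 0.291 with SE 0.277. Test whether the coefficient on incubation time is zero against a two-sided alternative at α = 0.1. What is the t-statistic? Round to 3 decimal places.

H₀: β₁ = 0 vs H₁: β₁ ≠ 0.
t = (b₁ − β₁⁰)/SE = 0.291 / 0.277 = 1.051.
df = n − k − 1 = 34 − 3 − 1 = 30.
Two-sided p ≈ 0.3019, which is ≥ 0.1, so fail to reject H₀.
The data do not give significant evidence of an association between incubation time and bacterial colony count, after adjusting for the other predictors.

t = 1.051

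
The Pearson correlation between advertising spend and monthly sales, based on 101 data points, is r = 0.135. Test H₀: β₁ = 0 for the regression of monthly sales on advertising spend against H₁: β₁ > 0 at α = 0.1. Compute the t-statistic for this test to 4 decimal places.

t = r·√(n − 2)/√(1 − r²) = 0.135·√99/√0.981775 = 1.3556.
df = n − 2 = 99.
One-sided p ≈ 0.0891, which is < 0.1, so reject H₀.
There is evidence of a linear association between advertising spend and monthly sales.

t = 1.3556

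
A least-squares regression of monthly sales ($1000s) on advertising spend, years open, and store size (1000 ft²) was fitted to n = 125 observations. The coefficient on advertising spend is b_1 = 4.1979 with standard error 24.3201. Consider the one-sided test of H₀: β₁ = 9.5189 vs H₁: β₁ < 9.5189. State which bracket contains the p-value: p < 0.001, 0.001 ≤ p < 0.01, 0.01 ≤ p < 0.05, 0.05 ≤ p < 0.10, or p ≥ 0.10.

p ≥ 0.10

t = (4.1979 − 9.5189) / 24.3201 = -0.219.
df = n − k − 1 = 125 − 3 − 1 = 121.
One-sided p = P(T_{121} < t) ≈ 0.4136.
So p ≥ 0.10.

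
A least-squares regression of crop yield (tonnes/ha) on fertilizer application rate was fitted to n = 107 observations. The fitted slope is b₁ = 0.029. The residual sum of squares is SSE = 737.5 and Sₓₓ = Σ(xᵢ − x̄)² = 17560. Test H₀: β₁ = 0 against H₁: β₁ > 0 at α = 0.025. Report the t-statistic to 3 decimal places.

t = 1.450

MSE = SSE/(n − 2) = 737.5/105 = 7.02381.
SE(b₁) = √(MSE/Sₓₓ) = √(7.02381/17560) = 0.0199997.
t = 0.029 / 0.0199997 = 1.450.
df = n − 2 = 105.
One-sided p ≈ 0.0750, which is ≥ 0.025, so fail to reject H₀.
The data do not give significant evidence that the true slope on fertilizer application rate is positive.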